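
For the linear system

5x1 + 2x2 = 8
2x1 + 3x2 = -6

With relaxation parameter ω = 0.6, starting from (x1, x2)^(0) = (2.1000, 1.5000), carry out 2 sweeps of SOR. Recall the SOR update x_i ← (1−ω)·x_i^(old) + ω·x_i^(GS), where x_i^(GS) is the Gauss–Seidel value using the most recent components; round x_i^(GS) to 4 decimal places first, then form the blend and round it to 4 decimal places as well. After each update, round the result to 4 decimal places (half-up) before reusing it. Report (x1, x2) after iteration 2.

(1.8182, -2.3977)

Iteration 1:
  x1: GS value = (8 - (2)·1.5000) / (5) = 1.0000;  x1 ← (1−ω)·2.1000 + ω·1.0000 = 1.4400
  x2: GS value = (-6 - (2)·1.4400) / (3) = -2.9600;  x2 ← (1−ω)·1.5000 + ω·-2.9600 = -1.1760
Iteration 2:
  x1: GS value = (8 - (2)·-1.1760) / (5) = 2.0704;  x1 ← (1−ω)·1.4400 + ω·2.0704 = 1.8182
  x2: GS value = (-6 - (2)·1.8182) / (3) = -3.2121;  x2 ← (1−ω)·-1.1760 + ω·-3.2121 = -2.3977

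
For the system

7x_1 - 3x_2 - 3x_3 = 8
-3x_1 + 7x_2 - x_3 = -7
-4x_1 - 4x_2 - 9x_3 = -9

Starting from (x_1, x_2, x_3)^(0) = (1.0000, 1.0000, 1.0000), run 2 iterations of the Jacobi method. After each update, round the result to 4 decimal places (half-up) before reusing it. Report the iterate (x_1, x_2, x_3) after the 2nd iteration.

Iteration 1:
  x_1 = (8 - (-3)·1.0000 - (-3)·1.0000) / (7) = 2.0000
  x_2 = (-7 - (-3)·1.0000 - (-1)·1.0000) / (7) = -0.4286
  x_3 = (-9 - (-4)·1.0000 - (-4)·1.0000) / (-9) = 0.1111
Iteration 2:
  x_1 = (8 - (-3)·-0.4286 - (-3)·0.1111) / (7) = 1.0068
  x_2 = (-7 - (-3)·2.0000 - (-1)·0.1111) / (7) = -0.1270
  x_3 = (-9 - (-4)·2.0000 - (-4)·-0.4286) / (-9) = 0.3016

(1.0068, -0.1270, 0.3016)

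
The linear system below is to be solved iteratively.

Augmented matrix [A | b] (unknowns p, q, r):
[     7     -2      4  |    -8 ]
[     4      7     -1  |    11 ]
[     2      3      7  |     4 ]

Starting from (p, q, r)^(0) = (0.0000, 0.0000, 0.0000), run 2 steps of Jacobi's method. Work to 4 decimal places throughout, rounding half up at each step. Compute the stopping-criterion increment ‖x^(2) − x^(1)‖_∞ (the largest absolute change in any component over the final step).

Iteration 1:
  p = (-8 - (-2)·0.0000 - (4)·0.0000) / (7) = -1.1429
  q = (11 - (4)·0.0000 - (-1)·0.0000) / (7) = 1.5714
  r = (4 - (2)·0.0000 - (3)·0.0000) / (7) = 0.5714
Iteration 2:
  p = (-8 - (-2)·1.5714 - (4)·0.5714) / (7) = -1.0204
  q = (11 - (4)·-1.1429 - (-1)·0.5714) / (7) = 2.3061
  r = (4 - (2)·-1.1429 - (3)·1.5714) / (7) = 0.2245
Change: (0.1225, 0.7347, -0.3469) → max |·| = 0.7347

0.7347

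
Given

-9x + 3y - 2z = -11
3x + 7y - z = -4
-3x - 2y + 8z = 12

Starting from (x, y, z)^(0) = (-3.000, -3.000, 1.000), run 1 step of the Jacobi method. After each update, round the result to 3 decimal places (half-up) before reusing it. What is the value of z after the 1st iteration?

Iteration 1:
  x = (-11 - (3)·-3.000 - (-2)·1.000) / (-9) = 0.000
  y = (-4 - (3)·-3.000 - (-1)·1.000) / (7) = 0.857
  z = (12 - (-3)·-3.000 - (-2)·-3.000) / (8) = -0.375

-0.375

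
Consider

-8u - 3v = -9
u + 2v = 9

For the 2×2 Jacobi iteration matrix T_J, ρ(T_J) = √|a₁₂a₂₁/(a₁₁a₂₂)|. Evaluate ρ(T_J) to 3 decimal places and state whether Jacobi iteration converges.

0.433

a₁₂a₂₁/(a₁₁a₂₂) = (-3)·(1) / ((-8)·(2)) = 0.187500
ρ = √|0.187500| = √0.187500 = 0.433
ρ < 1, so Jacobi converges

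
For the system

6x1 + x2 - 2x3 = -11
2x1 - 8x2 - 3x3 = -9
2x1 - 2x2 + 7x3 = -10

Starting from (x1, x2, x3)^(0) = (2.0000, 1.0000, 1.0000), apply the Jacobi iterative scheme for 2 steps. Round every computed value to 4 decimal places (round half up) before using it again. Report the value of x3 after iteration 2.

-0.5952

Iteration 1:
  x1 = (-11 - (1)·1.0000 - (-2)·1.0000) / (6) = -1.6667
  x2 = (-9 - (2)·2.0000 - (-3)·1.0000) / (-8) = 1.2500
  x3 = (-10 - (2)·2.0000 - (-2)·1.0000) / (7) = -1.7143
Iteration 2:
  x1 = (-11 - (1)·1.2500 - (-2)·-1.7143) / (6) = -2.6131
  x2 = (-9 - (2)·-1.6667 - (-3)·-1.7143) / (-8) = 1.3512
  x3 = (-10 - (2)·-1.6667 - (-2)·1.2500) / (7) = -0.5952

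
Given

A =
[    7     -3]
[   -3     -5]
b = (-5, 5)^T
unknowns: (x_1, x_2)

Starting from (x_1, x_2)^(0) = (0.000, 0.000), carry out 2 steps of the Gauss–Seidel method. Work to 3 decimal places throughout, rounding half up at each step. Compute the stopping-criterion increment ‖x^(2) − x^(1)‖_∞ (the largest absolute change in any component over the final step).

Iteration 1:
  x_1 = (-5 - (-3)·0.000) / (7) = -0.714
  x_2 = (5 - (-3)·-0.714) / (-5) = -0.572
Iteration 2:
  x_1 = (-5 - (-3)·-0.572) / (7) = -0.959
  x_2 = (5 - (-3)·-0.959) / (-5) = -0.425
Change: (-0.245, 0.147) → max |·| = 0.245

0.245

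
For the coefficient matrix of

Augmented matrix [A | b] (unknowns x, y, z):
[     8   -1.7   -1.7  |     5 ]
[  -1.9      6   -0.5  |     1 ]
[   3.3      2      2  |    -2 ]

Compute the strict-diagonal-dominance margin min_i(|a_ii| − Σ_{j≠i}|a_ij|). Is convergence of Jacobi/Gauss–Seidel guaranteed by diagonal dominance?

row 1: |8| − (1.7+1.7) = 4.6
row 2: |6| − (1.9+0.5) = 3.6
row 3: |2| − (3.3+2) = -3.3
minimum over rows = -3.3 → not strictly diagonally dominant

-3.3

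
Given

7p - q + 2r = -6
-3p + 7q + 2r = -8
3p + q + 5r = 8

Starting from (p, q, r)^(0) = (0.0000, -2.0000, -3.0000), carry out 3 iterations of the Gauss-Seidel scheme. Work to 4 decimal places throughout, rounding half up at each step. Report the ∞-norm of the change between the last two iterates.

0.5754

Iteration 1:
  p = (-6 - (-1)·-2.0000 - (2)·-3.0000) / (7) = -0.2857
  q = (-8 - (-3)·-0.2857 - (2)·-3.0000) / (7) = -0.4082
  r = (8 - (3)·-0.2857 - (1)·-0.4082) / (5) = 1.8531
Iteration 2:
  p = (-6 - (-1)·-0.4082 - (2)·1.8531) / (7) = -1.4449
  q = (-8 - (-3)·-1.4449 - (2)·1.8531) / (7) = -2.2916
  r = (8 - (3)·-1.4449 - (1)·-2.2916) / (5) = 2.9253
Iteration 3:
  p = (-6 - (-1)·-2.2916 - (2)·2.9253) / (7) = -2.0203
  q = (-8 - (-3)·-2.0203 - (2)·2.9253) / (7) = -2.8445
  r = (8 - (3)·-2.0203 - (1)·-2.8445) / (5) = 3.3811
Change: (-0.5754, -0.5529, 0.4558) → max |·| = 0.5754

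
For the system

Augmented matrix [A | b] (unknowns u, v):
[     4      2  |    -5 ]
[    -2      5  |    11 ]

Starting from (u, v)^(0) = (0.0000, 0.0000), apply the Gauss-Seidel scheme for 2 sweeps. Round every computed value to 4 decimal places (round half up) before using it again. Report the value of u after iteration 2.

Iteration 1:
  u = (-5 - (2)·0.0000) / (4) = -1.2500
  v = (11 - (-2)·-1.2500) / (5) = 1.7000
Iteration 2:
  u = (-5 - (2)·1.7000) / (4) = -2.1000
  v = (11 - (-2)·-2.1000) / (5) = 1.3600

-2.1000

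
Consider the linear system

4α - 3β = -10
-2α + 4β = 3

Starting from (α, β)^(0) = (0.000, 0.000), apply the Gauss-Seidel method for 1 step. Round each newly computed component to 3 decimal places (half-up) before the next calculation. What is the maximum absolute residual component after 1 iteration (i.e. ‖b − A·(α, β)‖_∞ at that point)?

1.500

Iteration 1:
  α = (-10 - (-3)·0.000) / (4) = -2.500
  β = (3 - (-2)·-2.500) / (4) = -0.500
Residual b − A·x = (-1.500, 0.000); ∞-norm = 1.500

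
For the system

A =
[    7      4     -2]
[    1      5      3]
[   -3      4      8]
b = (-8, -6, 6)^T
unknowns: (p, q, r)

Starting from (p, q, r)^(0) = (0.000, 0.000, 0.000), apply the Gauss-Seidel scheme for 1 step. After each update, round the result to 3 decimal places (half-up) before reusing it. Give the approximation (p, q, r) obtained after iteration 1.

(-1.143, -0.971, 0.807)

Iteration 1:
  p = (-8 - (4)·0.000 - (-2)·0.000) / (7) = -1.143
  q = (-6 - (1)·-1.143 - (3)·0.000) / (5) = -0.971
  r = (6 - (-3)·-1.143 - (4)·-0.971) / (8) = 0.807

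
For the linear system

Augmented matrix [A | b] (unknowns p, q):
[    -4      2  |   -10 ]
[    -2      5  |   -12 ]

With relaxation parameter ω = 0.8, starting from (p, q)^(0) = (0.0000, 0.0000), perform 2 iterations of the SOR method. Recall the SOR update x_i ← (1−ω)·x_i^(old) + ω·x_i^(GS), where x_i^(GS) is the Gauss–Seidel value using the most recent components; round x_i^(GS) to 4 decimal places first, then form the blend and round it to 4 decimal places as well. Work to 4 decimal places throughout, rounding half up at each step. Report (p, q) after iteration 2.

Iteration 1:
  p: GS value = (-10 - (2)·0.0000) / (-4) = 2.5000;  p ← (1−ω)·0.0000 + ω·2.5000 = 2.0000
  q: GS value = (-12 - (-2)·2.0000) / (5) = -1.6000;  q ← (1−ω)·0.0000 + ω·-1.6000 = -1.2800
Iteration 2:
  p: GS value = (-10 - (2)·-1.2800) / (-4) = 1.8600;  p ← (1−ω)·2.0000 + ω·1.8600 = 1.8880
  q: GS value = (-12 - (-2)·1.8880) / (5) = -1.6448;  q ← (1−ω)·-1.2800 + ω·-1.6448 = -1.5718

(1.8880, -1.5718)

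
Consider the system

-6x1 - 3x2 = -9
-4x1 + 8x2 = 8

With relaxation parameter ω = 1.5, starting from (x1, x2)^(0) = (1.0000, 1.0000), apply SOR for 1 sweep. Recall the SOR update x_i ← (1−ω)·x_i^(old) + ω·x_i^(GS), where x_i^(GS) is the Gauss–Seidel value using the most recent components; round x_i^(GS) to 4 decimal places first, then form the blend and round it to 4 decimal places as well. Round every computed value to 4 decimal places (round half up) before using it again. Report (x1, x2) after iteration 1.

(1.0000, 1.7500)

Iteration 1:
  x1: GS value = (-9 - (-3)·1.0000) / (-6) = 1.0000;  x1 ← (1−ω)·1.0000 + ω·1.0000 = 1.0000
  x2: GS value = (8 - (-4)·1.0000) / (8) = 1.5000;  x2 ← (1−ω)·1.0000 + ω·1.5000 = 1.7500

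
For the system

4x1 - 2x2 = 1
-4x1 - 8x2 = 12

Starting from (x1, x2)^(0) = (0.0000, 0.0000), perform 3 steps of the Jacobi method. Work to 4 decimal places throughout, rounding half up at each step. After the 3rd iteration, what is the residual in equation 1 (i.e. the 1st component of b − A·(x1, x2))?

0.7500

Iteration 1:
  x1 = (1 - (-2)·0.0000) / (4) = 0.2500
  x2 = (12 - (-4)·0.0000) / (-8) = -1.5000
Iteration 2:
  x1 = (1 - (-2)·-1.5000) / (4) = -0.5000
  x2 = (12 - (-4)·0.2500) / (-8) = -1.6250
Iteration 3:
  x1 = (1 - (-2)·-1.6250) / (4) = -0.5625
  x2 = (12 - (-4)·-0.5000) / (-8) = -1.2500
Residual b − A·x = (0.7500, -0.2500)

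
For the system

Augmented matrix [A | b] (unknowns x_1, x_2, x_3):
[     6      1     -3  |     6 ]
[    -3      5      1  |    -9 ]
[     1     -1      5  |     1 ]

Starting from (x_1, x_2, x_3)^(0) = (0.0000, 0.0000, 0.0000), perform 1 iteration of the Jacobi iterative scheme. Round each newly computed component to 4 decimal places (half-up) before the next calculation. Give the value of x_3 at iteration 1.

Iteration 1:
  x_1 = (6 - (1)·0.0000 - (-3)·0.0000) / (6) = 1.0000
  x_2 = (-9 - (-3)·0.0000 - (1)·0.0000) / (5) = -1.8000
  x_3 = (1 - (1)·0.0000 - (-1)·0.0000) / (5) = 0.2000

0.2000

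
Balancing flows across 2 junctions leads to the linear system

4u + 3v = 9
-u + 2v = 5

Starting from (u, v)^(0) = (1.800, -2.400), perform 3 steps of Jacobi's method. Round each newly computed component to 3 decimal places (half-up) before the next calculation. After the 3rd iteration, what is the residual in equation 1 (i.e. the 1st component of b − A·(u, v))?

6.526

Iteration 1:
  u = (9 - (3)·-2.400) / (4) = 4.050
  v = (5 - (-1)·1.800) / (2) = 3.400
Iteration 2:
  u = (9 - (3)·3.400) / (4) = -0.300
  v = (5 - (-1)·4.050) / (2) = 4.525
Iteration 3:
  u = (9 - (3)·4.525) / (4) = -1.144
  v = (5 - (-1)·-0.300) / (2) = 2.350
Residual b − A·x = (6.526, -0.844)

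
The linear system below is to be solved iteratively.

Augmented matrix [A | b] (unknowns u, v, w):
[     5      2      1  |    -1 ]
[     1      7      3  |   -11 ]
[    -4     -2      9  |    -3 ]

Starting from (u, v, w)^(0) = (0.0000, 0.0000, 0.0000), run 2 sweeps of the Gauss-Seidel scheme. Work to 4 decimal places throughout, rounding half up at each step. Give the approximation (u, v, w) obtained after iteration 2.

Iteration 1:
  u = (-1 - (2)·0.0000 - (1)·0.0000) / (5) = -0.2000
  v = (-11 - (1)·-0.2000 - (3)·0.0000) / (7) = -1.5429
  w = (-3 - (-4)·-0.2000 - (-2)·-1.5429) / (9) = -0.7651
Iteration 2:
  u = (-1 - (2)·-1.5429 - (1)·-0.7651) / (5) = 0.5702
  v = (-11 - (1)·0.5702 - (3)·-0.7651) / (7) = -1.3250
  w = (-3 - (-4)·0.5702 - (-2)·-1.3250) / (9) = -0.3744

(0.5702, -1.3250, -0.3744)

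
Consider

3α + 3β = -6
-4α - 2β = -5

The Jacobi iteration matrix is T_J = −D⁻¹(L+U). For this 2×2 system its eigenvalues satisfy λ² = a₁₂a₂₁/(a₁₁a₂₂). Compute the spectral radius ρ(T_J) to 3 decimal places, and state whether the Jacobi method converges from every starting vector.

1.414

a₁₂a₂₁/(a₁₁a₂₂) = (3)·(-4) / ((3)·(-2)) = 2.000000
ρ = √|2.000000| = √2.000000 = 1.414
ρ > 1, so Jacobi diverges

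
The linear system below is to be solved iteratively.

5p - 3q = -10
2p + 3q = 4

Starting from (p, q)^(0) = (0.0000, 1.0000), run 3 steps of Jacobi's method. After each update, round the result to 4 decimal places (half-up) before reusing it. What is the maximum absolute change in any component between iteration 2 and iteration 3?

Iteration 1:
  p = (-10 - (-3)·1.0000) / (5) = -1.4000
  q = (4 - (2)·0.0000) / (3) = 1.3333
Iteration 2:
  p = (-10 - (-3)·1.3333) / (5) = -1.2000
  q = (4 - (2)·-1.4000) / (3) = 2.2667
Iteration 3:
  p = (-10 - (-3)·2.2667) / (5) = -0.6400
  q = (4 - (2)·-1.2000) / (3) = 2.1333
Change: (0.5600, -0.1334) → max |·| = 0.5600

0.5600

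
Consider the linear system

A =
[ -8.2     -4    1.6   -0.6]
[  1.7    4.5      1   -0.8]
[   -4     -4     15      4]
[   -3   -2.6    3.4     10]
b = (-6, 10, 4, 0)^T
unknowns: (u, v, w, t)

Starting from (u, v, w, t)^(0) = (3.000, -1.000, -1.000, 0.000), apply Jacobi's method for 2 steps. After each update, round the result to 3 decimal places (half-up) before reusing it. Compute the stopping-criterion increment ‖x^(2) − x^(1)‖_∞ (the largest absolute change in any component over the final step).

Iteration 1:
  u = (-6 - (-4)·-1.000 - (1.6)·-1.000 - (-0.6)·0.000) / (-8.2) = 1.024
  v = (10 - (1.7)·3.000 - (1)·-1.000 - (-0.8)·0.000) / (4.5) = 1.311
  w = (4 - (-4)·3.000 - (-4)·-1.000 - (4)·0.000) / (15) = 0.800
  t = (0 - (-3)·3.000 - (-2.6)·-1.000 - (3.4)·-1.000) / (10) = 0.980
Iteration 2:
  u = (-6 - (-4)·1.311 - (1.6)·0.800 - (-0.6)·0.980) / (-8.2) = 0.177
  v = (10 - (1.7)·1.024 - (1)·0.800 - (-0.8)·0.980) / (4.5) = 1.832
  w = (4 - (-4)·1.024 - (-4)·1.311 - (4)·0.980) / (15) = 0.628
  t = (0 - (-3)·1.024 - (-2.6)·1.311 - (3.4)·0.800) / (10) = 0.376
Change: (-0.847, 0.521, -0.172, -0.604) → max |·| = 0.847

0.847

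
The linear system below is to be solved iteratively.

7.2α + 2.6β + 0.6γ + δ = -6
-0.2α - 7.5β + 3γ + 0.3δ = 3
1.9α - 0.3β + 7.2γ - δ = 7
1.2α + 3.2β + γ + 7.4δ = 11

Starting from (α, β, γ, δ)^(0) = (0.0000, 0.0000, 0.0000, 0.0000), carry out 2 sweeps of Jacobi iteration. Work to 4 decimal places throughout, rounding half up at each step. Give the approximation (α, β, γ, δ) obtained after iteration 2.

(-0.9764, 0.0706, 1.3819, 1.6632)

Iteration 1:
  α = (-6 - (2.6)·0.0000 - (0.6)·0.0000 - (1)·0.0000) / (7.2) = -0.8333
  β = (3 - (-0.2)·0.0000 - (3)·0.0000 - (0.3)·0.0000) / (-7.5) = -0.4000
  γ = (7 - (1.9)·0.0000 - (-0.3)·0.0000 - (-1)·0.0000) / (7.2) = 0.9722
  δ = (11 - (1.2)·0.0000 - (3.2)·0.0000 - (1)·0.0000) / (7.4) = 1.4865
Iteration 2:
  α = (-6 - (2.6)·-0.4000 - (0.6)·0.9722 - (1)·1.4865) / (7.2) = -0.9764
  β = (3 - (-0.2)·-0.8333 - (3)·0.9722 - (0.3)·1.4865) / (-7.5) = 0.0706
  γ = (7 - (1.9)·-0.8333 - (-0.3)·-0.4000 - (-1)·1.4865) / (7.2) = 1.3819
  δ = (11 - (1.2)·-0.8333 - (3.2)·-0.4000 - (1)·0.9722) / (7.4) = 1.6632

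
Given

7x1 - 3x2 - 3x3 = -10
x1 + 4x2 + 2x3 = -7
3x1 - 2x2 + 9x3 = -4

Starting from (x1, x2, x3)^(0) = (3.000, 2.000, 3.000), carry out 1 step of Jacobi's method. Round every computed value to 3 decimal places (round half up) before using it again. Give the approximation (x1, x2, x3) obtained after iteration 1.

Iteration 1:
  x1 = (-10 - (-3)·2.000 - (-3)·3.000) / (7) = 0.714
  x2 = (-7 - (1)·3.000 - (2)·3.000) / (4) = -4.000
  x3 = (-4 - (3)·3.000 - (-2)·2.000) / (9) = -1.000

(0.714, -4.000, -1.000)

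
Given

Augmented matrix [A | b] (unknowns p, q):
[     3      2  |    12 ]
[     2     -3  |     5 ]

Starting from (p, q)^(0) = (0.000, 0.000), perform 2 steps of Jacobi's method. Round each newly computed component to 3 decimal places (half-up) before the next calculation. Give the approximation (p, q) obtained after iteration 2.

(5.111, 1.000)

Iteration 1:
  p = (12 - (2)·0.000) / (3) = 4.000
  q = (5 - (2)·0.000) / (-3) = -1.667
Iteration 2:
  p = (12 - (2)·-1.667) / (3) = 5.111
  q = (5 - (2)·4.000) / (-3) = 1.000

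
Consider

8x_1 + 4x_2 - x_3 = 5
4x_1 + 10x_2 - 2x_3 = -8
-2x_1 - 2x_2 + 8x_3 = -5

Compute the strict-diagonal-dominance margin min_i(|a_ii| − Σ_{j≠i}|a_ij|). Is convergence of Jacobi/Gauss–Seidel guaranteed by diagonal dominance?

row 1: |8| − (4+1) = 3
row 2: |10| − (4+2) = 4
row 3: |8| − (2+2) = 4
minimum over rows = 3 → strictly diagonally dominant (convergence guaranteed)

3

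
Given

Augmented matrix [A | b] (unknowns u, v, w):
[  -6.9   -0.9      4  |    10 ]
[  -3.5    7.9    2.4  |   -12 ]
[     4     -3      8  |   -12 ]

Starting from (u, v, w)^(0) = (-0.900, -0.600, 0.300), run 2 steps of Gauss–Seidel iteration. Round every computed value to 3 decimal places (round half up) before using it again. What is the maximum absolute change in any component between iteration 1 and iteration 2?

Iteration 1:
  u = (10 - (-0.9)·-0.600 - (4)·0.300) / (-6.9) = -1.197
  v = (-12 - (-3.5)·-1.197 - (2.4)·0.300) / (7.9) = -2.140
  w = (-12 - (4)·-1.197 - (-3)·-2.140) / (8) = -1.704
Iteration 2:
  u = (10 - (-0.9)·-2.140 - (4)·-1.704) / (-6.9) = -2.158
  v = (-12 - (-3.5)·-2.158 - (2.4)·-1.704) / (7.9) = -1.957
  w = (-12 - (4)·-2.158 - (-3)·-1.957) / (8) = -1.155
Change: (-0.961, 0.183, 0.549) → max |·| = 0.961

0.961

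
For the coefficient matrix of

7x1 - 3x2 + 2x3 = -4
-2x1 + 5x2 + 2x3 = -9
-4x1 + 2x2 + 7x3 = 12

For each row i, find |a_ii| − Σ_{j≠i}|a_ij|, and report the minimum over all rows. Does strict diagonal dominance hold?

row 1: |7| − (3+2) = 2
row 2: |5| − (2+2) = 1
row 3: |7| − (4+2) = 1
minimum over rows = 1 → strictly diagonally dominant (convergence guaranteed)

1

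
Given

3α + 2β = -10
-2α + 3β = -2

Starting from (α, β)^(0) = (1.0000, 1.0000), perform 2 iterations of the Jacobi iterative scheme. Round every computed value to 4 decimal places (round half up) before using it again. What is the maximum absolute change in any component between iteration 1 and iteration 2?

Iteration 1:
  α = (-10 - (2)·1.0000) / (3) = -4.0000
  β = (-2 - (-2)·1.0000) / (3) = 0.0000
Iteration 2:
  α = (-10 - (2)·0.0000) / (3) = -3.3333
  β = (-2 - (-2)·-4.0000) / (3) = -3.3333
Change: (0.6667, -3.3333) → max |·| = 3.3333

3.3333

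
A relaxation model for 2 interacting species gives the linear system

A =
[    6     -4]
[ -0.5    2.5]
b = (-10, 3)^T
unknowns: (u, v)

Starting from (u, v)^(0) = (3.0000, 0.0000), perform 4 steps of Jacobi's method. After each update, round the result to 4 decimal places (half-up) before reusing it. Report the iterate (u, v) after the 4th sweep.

Iteration 1:
  u = (-10 - (-4)·0.0000) / (6) = -1.6667
  v = (3 - (-0.5)·3.0000) / (2.5) = 1.8000
Iteration 2:
  u = (-10 - (-4)·1.8000) / (6) = -0.4667
  v = (3 - (-0.5)·-1.6667) / (2.5) = 0.8667
Iteration 3:
  u = (-10 - (-4)·0.8667) / (6) = -1.0889
  v = (3 - (-0.5)·-0.4667) / (2.5) = 1.1067
Iteration 4:
  u = (-10 - (-4)·1.1067) / (6) = -0.9289
  v = (3 - (-0.5)·-1.0889) / (2.5) = 0.9822

(-0.9289, 0.9822)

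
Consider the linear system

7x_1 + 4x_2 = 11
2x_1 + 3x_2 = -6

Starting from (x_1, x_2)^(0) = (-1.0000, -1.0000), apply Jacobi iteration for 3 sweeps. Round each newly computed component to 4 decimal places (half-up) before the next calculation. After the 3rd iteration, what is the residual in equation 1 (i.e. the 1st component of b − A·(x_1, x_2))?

Iteration 1:
  x_1 = (11 - (4)·-1.0000) / (7) = 2.1429
  x_2 = (-6 - (2)·-1.0000) / (3) = -1.3333
Iteration 2:
  x_1 = (11 - (4)·-1.3333) / (7) = 2.3333
  x_2 = (-6 - (2)·2.1429) / (3) = -3.4286
Iteration 3:
  x_1 = (11 - (4)·-3.4286) / (7) = 3.5306
  x_2 = (-6 - (2)·2.3333) / (3) = -3.5555
Residual b − A·x = (0.5078, -2.3947)

0.5078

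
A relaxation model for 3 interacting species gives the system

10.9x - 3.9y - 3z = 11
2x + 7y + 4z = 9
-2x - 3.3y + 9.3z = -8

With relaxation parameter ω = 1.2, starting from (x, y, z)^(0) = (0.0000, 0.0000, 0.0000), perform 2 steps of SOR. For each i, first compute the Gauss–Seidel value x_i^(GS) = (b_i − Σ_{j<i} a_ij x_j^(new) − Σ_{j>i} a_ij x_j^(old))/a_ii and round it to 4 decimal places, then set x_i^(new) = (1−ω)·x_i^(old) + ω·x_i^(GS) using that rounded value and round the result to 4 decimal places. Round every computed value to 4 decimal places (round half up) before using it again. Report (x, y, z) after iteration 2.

Iteration 1:
  x: GS value = (11 - (-3.9)·0.0000 - (-3)·0.0000) / (10.9) = 1.0092;  x ← (1−ω)·0.0000 + ω·1.0092 = 1.2110
  y: GS value = (9 - (2)·1.2110 - (4)·0.0000) / (7) = 0.9397;  y ← (1−ω)·0.0000 + ω·0.9397 = 1.1276
  z: GS value = (-8 - (-2)·1.2110 - (-3.3)·1.1276) / (9.3) = -0.1997;  z ← (1−ω)·0.0000 + ω·-0.1997 = -0.2396
Iteration 2:
  x: GS value = (11 - (-3.9)·1.1276 - (-3)·-0.2396) / (10.9) = 1.3467;  x ← (1−ω)·1.2110 + ω·1.3467 = 1.3738
  y: GS value = (9 - (2)·1.3738 - (4)·-0.2396) / (7) = 1.0301;  y ← (1−ω)·1.1276 + ω·1.0301 = 1.0106
  z: GS value = (-8 - (-2)·1.3738 - (-3.3)·1.0106) / (9.3) = -0.2062;  z ← (1−ω)·-0.2396 + ω·-0.2062 = -0.1995

(1.3738, 1.0106, -0.1995)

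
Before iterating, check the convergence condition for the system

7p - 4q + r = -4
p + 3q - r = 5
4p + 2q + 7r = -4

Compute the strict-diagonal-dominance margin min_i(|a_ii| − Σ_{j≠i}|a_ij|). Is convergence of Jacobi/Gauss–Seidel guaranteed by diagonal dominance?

row 1: |7| − (4+1) = 2
row 2: |3| − (1+1) = 1
row 3: |7| − (4+2) = 1
minimum over rows = 1 → strictly diagonally dominant (convergence guaranteed)

1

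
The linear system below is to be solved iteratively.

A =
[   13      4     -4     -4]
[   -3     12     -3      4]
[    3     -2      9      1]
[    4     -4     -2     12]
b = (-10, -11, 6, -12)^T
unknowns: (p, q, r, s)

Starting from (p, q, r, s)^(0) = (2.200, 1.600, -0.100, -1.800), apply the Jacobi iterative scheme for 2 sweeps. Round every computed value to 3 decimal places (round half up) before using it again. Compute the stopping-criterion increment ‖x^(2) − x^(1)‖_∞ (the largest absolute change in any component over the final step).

1.058

Iteration 1:
  p = (-10 - (4)·1.600 - (-4)·-0.100 - (-4)·-1.800) / (13) = -1.846
  q = (-11 - (-3)·2.200 - (-3)·-0.100 - (4)·-1.800) / (12) = 0.208
  r = (6 - (3)·2.200 - (-2)·1.600 - (1)·-1.800) / (9) = 0.489
  s = (-12 - (4)·2.200 - (-4)·1.600 - (-2)·-0.100) / (12) = -1.217
Iteration 2:
  p = (-10 - (4)·0.208 - (-4)·0.489 - (-4)·-1.217) / (13) = -1.057
  q = (-11 - (-3)·-1.846 - (-3)·0.489 - (4)·-1.217) / (12) = -0.850
  r = (6 - (3)·-1.846 - (-2)·0.208 - (1)·-1.217) / (9) = 1.463
  s = (-12 - (4)·-1.846 - (-4)·0.208 - (-2)·0.489) / (12) = -0.234
Change: (0.789, -1.058, 0.974, 0.983) → max |·| = 1.058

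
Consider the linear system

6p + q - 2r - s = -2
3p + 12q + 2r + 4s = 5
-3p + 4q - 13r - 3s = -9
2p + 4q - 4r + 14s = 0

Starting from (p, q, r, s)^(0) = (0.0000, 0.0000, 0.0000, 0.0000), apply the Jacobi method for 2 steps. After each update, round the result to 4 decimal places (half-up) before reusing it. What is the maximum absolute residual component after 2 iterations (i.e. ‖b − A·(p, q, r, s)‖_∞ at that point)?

1.3996

Iteration 1:
  p = (-2 - (1)·0.0000 - (-2)·0.0000 - (-1)·0.0000) / (6) = -0.3333
  q = (5 - (3)·0.0000 - (2)·0.0000 - (4)·0.0000) / (12) = 0.4167
  r = (-9 - (-3)·0.0000 - (4)·0.0000 - (-3)·0.0000) / (-13) = 0.6923
  s = (0 - (2)·0.0000 - (4)·0.0000 - (-4)·0.0000) / (14) = 0.0000
Iteration 2:
  p = (-2 - (1)·0.4167 - (-2)·0.6923 - (-1)·0.0000) / (6) = -0.1720
  q = (5 - (3)·-0.3333 - (2)·0.6923 - (4)·0.0000) / (12) = 0.3846
  r = (-9 - (-3)·-0.3333 - (4)·0.4167 - (-3)·0.0000) / (-13) = 0.8974
  s = (0 - (2)·-0.3333 - (4)·0.4167 - (-4)·0.6923) / (14) = 0.1264
Residual b − A·x = (0.5686, -1.3996, 0.9910, 0.6256); ∞-norm = 1.3996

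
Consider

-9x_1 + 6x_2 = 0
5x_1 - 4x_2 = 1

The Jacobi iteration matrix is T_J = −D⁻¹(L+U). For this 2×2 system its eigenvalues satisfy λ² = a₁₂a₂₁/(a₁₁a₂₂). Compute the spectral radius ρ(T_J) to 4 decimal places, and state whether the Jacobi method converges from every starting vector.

a₁₂a₂₁/(a₁₁a₂₂) = (6)·(5) / ((-9)·(-4)) = 0.833333
ρ = √|0.833333| = √0.833333 = 0.9129
ρ < 1, so Jacobi converges

0.9129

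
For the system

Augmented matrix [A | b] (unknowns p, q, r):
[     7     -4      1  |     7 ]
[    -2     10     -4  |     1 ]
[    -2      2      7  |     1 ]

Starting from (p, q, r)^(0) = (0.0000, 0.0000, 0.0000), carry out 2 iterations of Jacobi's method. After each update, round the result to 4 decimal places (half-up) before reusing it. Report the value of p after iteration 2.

1.0367

Iteration 1:
  p = (7 - (-4)·0.0000 - (1)·0.0000) / (7) = 1.0000
  q = (1 - (-2)·0.0000 - (-4)·0.0000) / (10) = 0.1000
  r = (1 - (-2)·0.0000 - (2)·0.0000) / (7) = 0.1429
Iteration 2:
  p = (7 - (-4)·0.1000 - (1)·0.1429) / (7) = 1.0367
  q = (1 - (-2)·1.0000 - (-4)·0.1429) / (10) = 0.3572
  r = (1 - (-2)·1.0000 - (2)·0.1000) / (7) = 0.4000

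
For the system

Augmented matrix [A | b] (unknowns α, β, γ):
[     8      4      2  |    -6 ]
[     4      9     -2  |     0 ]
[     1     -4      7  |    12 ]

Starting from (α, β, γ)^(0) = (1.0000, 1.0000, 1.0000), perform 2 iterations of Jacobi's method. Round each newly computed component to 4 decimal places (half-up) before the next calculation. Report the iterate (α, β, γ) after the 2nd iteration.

(-1.1746, 1.1429, 1.8016)

Iteration 1:
  α = (-6 - (4)·1.0000 - (2)·1.0000) / (8) = -1.5000
  β = (0 - (4)·1.0000 - (-2)·1.0000) / (9) = -0.2222
  γ = (12 - (1)·1.0000 - (-4)·1.0000) / (7) = 2.1429
Iteration 2:
  α = (-6 - (4)·-0.2222 - (2)·2.1429) / (8) = -1.1746
  β = (0 - (4)·-1.5000 - (-2)·2.1429) / (9) = 1.1429
  γ = (12 - (1)·-1.5000 - (-4)·-0.2222) / (7) = 1.8016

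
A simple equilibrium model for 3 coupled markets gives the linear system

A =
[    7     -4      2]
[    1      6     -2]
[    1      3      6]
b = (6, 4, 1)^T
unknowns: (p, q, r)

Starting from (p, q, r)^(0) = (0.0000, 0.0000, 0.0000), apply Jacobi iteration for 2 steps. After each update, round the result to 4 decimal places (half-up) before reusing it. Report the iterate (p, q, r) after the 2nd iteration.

Iteration 1:
  p = (6 - (-4)·0.0000 - (2)·0.0000) / (7) = 0.8571
  q = (4 - (1)·0.0000 - (-2)·0.0000) / (6) = 0.6667
  r = (1 - (1)·0.0000 - (3)·0.0000) / (6) = 0.1667
Iteration 2:
  p = (6 - (-4)·0.6667 - (2)·0.1667) / (7) = 1.1905
  q = (4 - (1)·0.8571 - (-2)·0.1667) / (6) = 0.5794
  r = (1 - (1)·0.8571 - (3)·0.6667) / (6) = -0.3095

(1.1905, 0.5794, -0.3095)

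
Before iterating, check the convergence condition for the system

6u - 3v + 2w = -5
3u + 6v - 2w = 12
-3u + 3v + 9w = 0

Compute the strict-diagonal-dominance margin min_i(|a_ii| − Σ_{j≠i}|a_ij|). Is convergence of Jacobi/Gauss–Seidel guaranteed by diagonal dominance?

row 1: |6| − (3+2) = 1
row 2: |6| − (3+2) = 1
row 3: |9| − (3+3) = 3
minimum over rows = 1 → strictly diagonally dominant (convergence guaranteed)

1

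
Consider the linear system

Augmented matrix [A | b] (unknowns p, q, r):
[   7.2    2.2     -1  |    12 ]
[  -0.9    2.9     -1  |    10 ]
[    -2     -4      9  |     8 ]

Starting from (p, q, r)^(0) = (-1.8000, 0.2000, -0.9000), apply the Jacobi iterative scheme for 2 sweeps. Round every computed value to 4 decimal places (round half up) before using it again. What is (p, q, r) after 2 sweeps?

(0.9588, 4.1070, 2.3643)

Iteration 1:
  p = (12 - (2.2)·0.2000 - (-1)·-0.9000) / (7.2) = 1.4806
  q = (10 - (-0.9)·-1.8000 - (-1)·-0.9000) / (2.9) = 2.5793
  r = (8 - (-2)·-1.8000 - (-4)·0.2000) / (9) = 0.5778
Iteration 2:
  p = (12 - (2.2)·2.5793 - (-1)·0.5778) / (7.2) = 0.9588
  q = (10 - (-0.9)·1.4806 - (-1)·0.5778) / (2.9) = 4.1070
  r = (8 - (-2)·1.4806 - (-4)·2.5793) / (9) = 2.3643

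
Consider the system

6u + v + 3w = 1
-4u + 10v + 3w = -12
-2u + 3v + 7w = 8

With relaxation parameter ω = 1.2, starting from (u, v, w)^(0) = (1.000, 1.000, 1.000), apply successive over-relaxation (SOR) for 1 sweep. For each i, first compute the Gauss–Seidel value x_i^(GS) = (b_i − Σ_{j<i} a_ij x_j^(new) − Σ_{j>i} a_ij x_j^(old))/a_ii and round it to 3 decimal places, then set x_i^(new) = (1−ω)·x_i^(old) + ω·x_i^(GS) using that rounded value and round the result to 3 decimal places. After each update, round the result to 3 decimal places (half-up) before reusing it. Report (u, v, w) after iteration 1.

(-0.800, -2.384, 2.123)

Iteration 1:
  u: GS value = (1 - (1)·1.000 - (3)·1.000) / (6) = -0.500;  u ← (1−ω)·1.000 + ω·-0.500 = -0.800
  v: GS value = (-12 - (-4)·-0.800 - (3)·1.000) / (10) = -1.820;  v ← (1−ω)·1.000 + ω·-1.820 = -2.384
  w: GS value = (8 - (-2)·-0.800 - (3)·-2.384) / (7) = 1.936;  w ← (1−ω)·1.000 + ω·1.936 = 2.123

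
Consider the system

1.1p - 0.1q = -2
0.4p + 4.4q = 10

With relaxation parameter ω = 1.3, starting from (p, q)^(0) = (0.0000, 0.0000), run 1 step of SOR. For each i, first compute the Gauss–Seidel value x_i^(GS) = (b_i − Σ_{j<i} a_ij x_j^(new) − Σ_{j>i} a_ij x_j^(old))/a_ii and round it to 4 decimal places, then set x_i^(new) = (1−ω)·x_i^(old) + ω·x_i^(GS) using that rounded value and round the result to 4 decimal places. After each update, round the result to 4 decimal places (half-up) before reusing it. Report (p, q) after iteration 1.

Iteration 1:
  p: GS value = (-2 - (-0.1)·0.0000) / (1.1) = -1.8182;  p ← (1−ω)·0.0000 + ω·-1.8182 = -2.3637
  q: GS value = (10 - (0.4)·-2.3637) / (4.4) = 2.4876;  q ← (1−ω)·0.0000 + ω·2.4876 = 3.2339

(-2.3637, 3.2339)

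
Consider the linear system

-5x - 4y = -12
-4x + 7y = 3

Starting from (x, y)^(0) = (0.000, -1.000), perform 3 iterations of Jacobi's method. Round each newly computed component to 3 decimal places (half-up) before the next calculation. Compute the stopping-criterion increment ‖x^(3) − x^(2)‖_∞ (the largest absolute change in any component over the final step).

1.463

Iteration 1:
  x = (-12 - (-4)·-1.000) / (-5) = 3.200
  y = (3 - (-4)·0.000) / (7) = 0.429
Iteration 2:
  x = (-12 - (-4)·0.429) / (-5) = 2.057
  y = (3 - (-4)·3.200) / (7) = 2.257
Iteration 3:
  x = (-12 - (-4)·2.257) / (-5) = 0.594
  y = (3 - (-4)·2.057) / (7) = 1.604
Change: (-1.463, -0.653) → max |·| = 1.463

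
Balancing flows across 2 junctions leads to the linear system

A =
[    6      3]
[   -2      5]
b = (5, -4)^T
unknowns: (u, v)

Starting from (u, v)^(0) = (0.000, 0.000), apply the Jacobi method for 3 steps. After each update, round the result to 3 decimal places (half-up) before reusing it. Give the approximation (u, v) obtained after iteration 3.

Iteration 1:
  u = (5 - (3)·0.000) / (6) = 0.833
  v = (-4 - (-2)·0.000) / (5) = -0.800
Iteration 2:
  u = (5 - (3)·-0.800) / (6) = 1.233
  v = (-4 - (-2)·0.833) / (5) = -0.467
Iteration 3:
  u = (5 - (3)·-0.467) / (6) = 1.067
  v = (-4 - (-2)·1.233) / (5) = -0.307

(1.067, -0.307)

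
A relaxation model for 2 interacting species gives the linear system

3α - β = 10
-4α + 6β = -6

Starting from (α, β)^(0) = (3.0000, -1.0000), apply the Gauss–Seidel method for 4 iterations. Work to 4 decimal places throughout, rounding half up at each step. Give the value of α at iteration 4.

3.8477

Iteration 1:
  α = (10 - (-1)·-1.0000) / (3) = 3.0000
  β = (-6 - (-4)·3.0000) / (6) = 1.0000
Iteration 2:
  α = (10 - (-1)·1.0000) / (3) = 3.6667
  β = (-6 - (-4)·3.6667) / (6) = 1.4445
Iteration 3:
  α = (10 - (-1)·1.4445) / (3) = 3.8148
  β = (-6 - (-4)·3.8148) / (6) = 1.5432
Iteration 4:
  α = (10 - (-1)·1.5432) / (3) = 3.8477
  β = (-6 - (-4)·3.8477) / (6) = 1.5651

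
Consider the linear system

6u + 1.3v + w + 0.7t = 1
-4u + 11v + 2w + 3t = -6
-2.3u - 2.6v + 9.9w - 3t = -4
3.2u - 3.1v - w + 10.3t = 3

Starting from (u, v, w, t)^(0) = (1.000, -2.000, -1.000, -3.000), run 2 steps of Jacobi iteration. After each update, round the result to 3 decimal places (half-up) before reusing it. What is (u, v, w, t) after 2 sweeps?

(0.341, 0.349, -0.147, 0.035)

Iteration 1:
  u = (1 - (1.3)·-2.000 - (1)·-1.000 - (0.7)·-3.000) / (6) = 1.117
  v = (-6 - (-4)·1.000 - (2)·-1.000 - (3)·-3.000) / (11) = 0.818
  w = (-4 - (-2.3)·1.000 - (-2.6)·-2.000 - (-3)·-3.000) / (9.9) = -1.606
  t = (3 - (3.2)·1.000 - (-3.1)·-2.000 - (-1)·-1.000) / (10.3) = -0.718
Iteration 2:
  u = (1 - (1.3)·0.818 - (1)·-1.606 - (0.7)·-0.718) / (6) = 0.341
  v = (-6 - (-4)·1.117 - (2)·-1.606 - (3)·-0.718) / (11) = 0.349
  w = (-4 - (-2.3)·1.117 - (-2.6)·0.818 - (-3)·-0.718) / (9.9) = -0.147
  t = (3 - (3.2)·1.117 - (-3.1)·0.818 - (-1)·-1.606) / (10.3) = 0.035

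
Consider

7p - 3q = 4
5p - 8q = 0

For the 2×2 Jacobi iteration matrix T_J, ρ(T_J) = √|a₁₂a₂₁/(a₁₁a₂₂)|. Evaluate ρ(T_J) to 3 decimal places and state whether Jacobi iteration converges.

0.518

a₁₂a₂₁/(a₁₁a₂₂) = (-3)·(5) / ((7)·(-8)) = 0.267857
ρ = √|0.267857| = √0.267857 = 0.518
ρ < 1, so Jacobi converges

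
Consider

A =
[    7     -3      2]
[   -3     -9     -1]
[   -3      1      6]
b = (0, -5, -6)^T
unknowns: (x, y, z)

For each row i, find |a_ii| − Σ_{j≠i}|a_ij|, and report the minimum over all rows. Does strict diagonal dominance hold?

row 1: |7| − (3+2) = 2
row 2: |-9| − (3+1) = 5
row 3: |6| − (3+1) = 2
minimum over rows = 2 → strictly diagonally dominant (convergence guaranteed)

2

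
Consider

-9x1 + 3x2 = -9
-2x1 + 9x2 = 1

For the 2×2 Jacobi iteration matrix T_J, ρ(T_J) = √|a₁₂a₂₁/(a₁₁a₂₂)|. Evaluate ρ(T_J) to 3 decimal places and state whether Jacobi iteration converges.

a₁₂a₂₁/(a₁₁a₂₂) = (3)·(-2) / ((-9)·(9)) = 0.074074
ρ = √|0.074074| = √0.074074 = 0.272
ρ < 1, so Jacobi converges

0.272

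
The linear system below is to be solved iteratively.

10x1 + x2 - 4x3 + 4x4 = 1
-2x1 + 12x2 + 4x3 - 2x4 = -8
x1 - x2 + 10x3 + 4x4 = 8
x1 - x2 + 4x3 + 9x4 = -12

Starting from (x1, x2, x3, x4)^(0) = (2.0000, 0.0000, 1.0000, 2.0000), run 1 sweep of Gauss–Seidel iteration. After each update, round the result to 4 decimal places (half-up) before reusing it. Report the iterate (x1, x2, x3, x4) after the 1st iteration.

Iteration 1:
  x1 = (1 - (1)·0.0000 - (-4)·1.0000 - (4)·2.0000) / (10) = -0.3000
  x2 = (-8 - (-2)·-0.3000 - (4)·1.0000 - (-2)·2.0000) / (12) = -0.7167
  x3 = (8 - (1)·-0.3000 - (-1)·-0.7167 - (4)·2.0000) / (10) = -0.0417
  x4 = (-12 - (1)·-0.3000 - (-1)·-0.7167 - (4)·-0.0417) / (9) = -1.3611

(-0.3000, -0.7167, -0.0417, -1.3611)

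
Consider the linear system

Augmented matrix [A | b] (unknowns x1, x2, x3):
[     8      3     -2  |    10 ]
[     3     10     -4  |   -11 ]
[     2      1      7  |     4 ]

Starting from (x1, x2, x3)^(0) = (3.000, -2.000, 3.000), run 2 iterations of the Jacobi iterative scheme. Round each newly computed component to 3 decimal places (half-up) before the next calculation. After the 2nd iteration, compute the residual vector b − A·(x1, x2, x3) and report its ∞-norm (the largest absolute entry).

Iteration 1:
  x1 = (10 - (3)·-2.000 - (-2)·3.000) / (8) = 2.750
  x2 = (-11 - (3)·3.000 - (-4)·3.000) / (10) = -0.800
  x3 = (4 - (2)·3.000 - (1)·-2.000) / (7) = 0.000
Iteration 2:
  x1 = (10 - (3)·-0.800 - (-2)·0.000) / (8) = 1.550
  x2 = (-11 - (3)·2.750 - (-4)·0.000) / (10) = -1.925
  x3 = (4 - (2)·2.750 - (1)·-0.800) / (7) = -0.100
Residual b − A·x = (3.175, 3.200, 3.525); ∞-norm = 3.525

3.525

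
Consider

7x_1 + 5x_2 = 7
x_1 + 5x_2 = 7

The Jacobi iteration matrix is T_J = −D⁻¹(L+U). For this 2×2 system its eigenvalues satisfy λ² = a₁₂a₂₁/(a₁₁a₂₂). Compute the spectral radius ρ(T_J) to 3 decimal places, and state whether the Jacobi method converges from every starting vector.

0.378

a₁₂a₂₁/(a₁₁a₂₂) = (5)·(1) / ((7)·(5)) = 0.142857
ρ = √|0.142857| = √0.142857 = 0.378
ρ < 1, so Jacobi converges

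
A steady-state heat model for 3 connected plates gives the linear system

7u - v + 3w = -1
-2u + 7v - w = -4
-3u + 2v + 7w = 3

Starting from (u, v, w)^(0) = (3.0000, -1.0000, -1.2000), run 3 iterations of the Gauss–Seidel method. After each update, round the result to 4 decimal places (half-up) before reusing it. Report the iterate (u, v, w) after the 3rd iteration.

(-0.3917, -0.6302, 0.4408)

Iteration 1:
  u = (-1 - (-1)·-1.0000 - (3)·-1.2000) / (7) = 0.2286
  v = (-4 - (-2)·0.2286 - (-1)·-1.2000) / (7) = -0.6775
  w = (3 - (-3)·0.2286 - (2)·-0.6775) / (7) = 0.7201
Iteration 2:
  u = (-1 - (-1)·-0.6775 - (3)·0.7201) / (7) = -0.5483
  v = (-4 - (-2)·-0.5483 - (-1)·0.7201) / (7) = -0.6252
  w = (3 - (-3)·-0.5483 - (2)·-0.6252) / (7) = 0.3722
Iteration 3:
  u = (-1 - (-1)·-0.6252 - (3)·0.3722) / (7) = -0.3917
  v = (-4 - (-2)·-0.3917 - (-1)·0.3722) / (7) = -0.6302
  w = (3 - (-3)·-0.3917 - (2)·-0.6302) / (7) = 0.4408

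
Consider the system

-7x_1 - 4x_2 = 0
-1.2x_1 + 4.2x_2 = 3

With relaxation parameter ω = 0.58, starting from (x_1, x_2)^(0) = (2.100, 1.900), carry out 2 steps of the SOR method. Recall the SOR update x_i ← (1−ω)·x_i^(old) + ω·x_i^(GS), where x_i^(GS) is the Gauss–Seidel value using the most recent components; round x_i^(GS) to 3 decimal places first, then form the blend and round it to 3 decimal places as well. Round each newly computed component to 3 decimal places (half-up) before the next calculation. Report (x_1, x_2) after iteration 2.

(-0.310, 0.890)

Iteration 1:
  x_1: GS value = (0 - (-4)·1.900) / (-7) = -1.086;  x_1 ← (1−ω)·2.100 + ω·-1.086 = 0.252
  x_2: GS value = (3 - (-1.2)·0.252) / (4.2) = 0.786;  x_2 ← (1−ω)·1.900 + ω·0.786 = 1.254
Iteration 2:
  x_1: GS value = (0 - (-4)·1.254) / (-7) = -0.717;  x_1 ← (1−ω)·0.252 + ω·-0.717 = -0.310
  x_2: GS value = (3 - (-1.2)·-0.310) / (4.2) = 0.626;  x_2 ← (1−ω)·1.254 + ω·0.626 = 0.890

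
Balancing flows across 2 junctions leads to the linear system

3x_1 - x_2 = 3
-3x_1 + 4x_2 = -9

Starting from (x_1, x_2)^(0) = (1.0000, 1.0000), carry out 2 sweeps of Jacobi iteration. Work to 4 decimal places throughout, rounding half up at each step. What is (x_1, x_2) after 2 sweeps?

Iteration 1:
  x_1 = (3 - (-1)·1.0000) / (3) = 1.3333
  x_2 = (-9 - (-3)·1.0000) / (4) = -1.5000
Iteration 2:
  x_1 = (3 - (-1)·-1.5000) / (3) = 0.5000
  x_2 = (-9 - (-3)·1.3333) / (4) = -1.2500

(0.5000, -1.2500)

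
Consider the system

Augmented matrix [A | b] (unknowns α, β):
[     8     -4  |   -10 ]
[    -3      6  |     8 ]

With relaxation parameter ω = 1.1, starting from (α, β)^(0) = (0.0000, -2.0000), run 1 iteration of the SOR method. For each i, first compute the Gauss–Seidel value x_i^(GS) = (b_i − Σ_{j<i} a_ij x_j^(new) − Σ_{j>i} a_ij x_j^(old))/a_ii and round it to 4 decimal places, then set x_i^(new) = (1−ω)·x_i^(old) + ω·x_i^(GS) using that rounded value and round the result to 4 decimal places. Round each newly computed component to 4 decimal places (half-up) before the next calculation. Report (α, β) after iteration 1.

Iteration 1:
  α: GS value = (-10 - (-4)·-2.0000) / (8) = -2.2500;  α ← (1−ω)·0.0000 + ω·-2.2500 = -2.4750
  β: GS value = (8 - (-3)·-2.4750) / (6) = 0.0958;  β ← (1−ω)·-2.0000 + ω·0.0958 = 0.3054

(-2.4750, 0.3054)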